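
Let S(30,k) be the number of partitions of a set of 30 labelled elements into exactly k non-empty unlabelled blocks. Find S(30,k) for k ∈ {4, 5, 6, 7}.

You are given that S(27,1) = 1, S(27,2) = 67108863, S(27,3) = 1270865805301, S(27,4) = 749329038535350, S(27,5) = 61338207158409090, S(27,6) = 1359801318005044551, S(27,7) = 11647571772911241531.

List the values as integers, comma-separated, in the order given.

48004081105038305, 7713000216608565075, 299310102746948685757, 4168916722553086402080

r28: T_28,2=2×67108863+1=134217727; T_28,3=3×1270865805301+67108863=3812664524766; T_28,4=4×749329038535350+1270865805301=2998587019946701; T_28,5=5×61338207158409090+749329038535350=307440364830580800; T_28,6=6×1359801318005044551+61338207158409090=8220146115188676396; T_28,7=7×11647571772911241531+1359801318005044551=82892803728383735268
r29: T_29,3=3×3812664524766+134217727=11438127792025; T_29,4=4×2998587019946701+3812664524766=11998160744311570; T_29,5=5×307440364830580800+2998587019946701=1540200411172850701; T_29,6=6×8220146115188676396+307440364830580800=49628317055962639176; T_29,7=7×82892803728383735268+8220146115188676396=588469772213874823272
r30: T_30,4=4×11998160744311570+11438127792025=48004081105038305; T_30,5=5×1540200411172850701+11998160744311570=7713000216608565075; T_30,6=6×49628317055962639176+1540200411172850701=299310102746948685757; T_30,7=7×588469772213874823272+49628317055962639176=4168916722553086402080
Read S(30,4) = 48004081105038305, S(30,5) = 7713000216608565075, S(30,6) = 299310102746948685757, S(30,7) = 4168916722553086402080.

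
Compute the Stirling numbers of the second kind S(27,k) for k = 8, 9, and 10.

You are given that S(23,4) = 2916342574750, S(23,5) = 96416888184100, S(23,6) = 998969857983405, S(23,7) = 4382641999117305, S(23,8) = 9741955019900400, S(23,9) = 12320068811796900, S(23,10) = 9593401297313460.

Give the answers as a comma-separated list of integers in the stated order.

47628831813556336200, 106563273280541795575, 143197070509423605675

i=24: T(24,5)=2916342574750+5·96416888184100=485000783495250 | T(24,6)=96416888184100+6·998969857983405=6090236036084530 | T(24,7)=998969857983405+7·4382641999117305=31677463851804540 | T(24,8)=4382641999117305+8·9741955019900400=82318282158320505 | T(24,9)=9741955019900400+9·12320068811796900=120622574326072500 | T(24,10)=12320068811796900+10·9593401297313460=108254081784931500
i=25: T(25,6)=485000783495250+6·6090236036084530=37026417000002430 | T(25,7)=6090236036084530+7·31677463851804540=227832482998716310 | T(25,8)=31677463851804540+8·82318282158320505=690223721118368580 | T(25,9)=82318282158320505+9·120622574326072500=1167921451092973005 | T(25,10)=120622574326072500+10·108254081784931500=1203163392175387500
i=26: T(26,7)=37026417000002430+7·227832482998716310=1631853797991016600 | T(26,8)=227832482998716310+8·690223721118368580=5749622251945664950 | T(26,9)=690223721118368580+9·1167921451092973005=11201516780955125625 | T(26,10)=1167921451092973005+10·1203163392175387500=13199555372846848005
i=27: T(27,8)=1631853797991016600+8·5749622251945664950=47628831813556336200 | T(27,9)=5749622251945664950+9·11201516780955125625=106563273280541795575 | T(27,10)=11201516780955125625+10·13199555372846848005=143197070509423605675
Read S(27,8) = 47628831813556336200, S(27,9) = 106563273280541795575, S(27,10) = 143197070509423605675.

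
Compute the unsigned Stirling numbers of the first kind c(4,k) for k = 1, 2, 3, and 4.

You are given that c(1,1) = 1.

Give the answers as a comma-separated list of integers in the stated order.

6, 11, 6, 1

[2] T[2,1]:1*1+0=1 · T[2,2]:1*0+1=1
[3] T[3,1]:2*1+0=2 · T[3,2]:2*1+1=3 · T[3,3]:2*0+1=1
[4] T[4,1]:3*2+0=6 · T[4,2]:3*3+2=11 · T[4,3]:3*1+3=6 · T[4,4]:3*0+1=1
Read c(4,1) = 6, c(4,2) = 11, c(4,3) = 6, c(4,4) = 1.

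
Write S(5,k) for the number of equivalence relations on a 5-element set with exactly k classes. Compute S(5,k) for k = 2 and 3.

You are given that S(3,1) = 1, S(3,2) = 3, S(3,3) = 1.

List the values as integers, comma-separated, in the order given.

@4  (4,1):1·1+0→1, (4,2):3·2+1→7, (4,3):1·3+3→6
@5  (5,2):7·2+1→15, (5,3):6·3+7→25
Read S(5,2) = 15, S(5,3) = 25.

15, 25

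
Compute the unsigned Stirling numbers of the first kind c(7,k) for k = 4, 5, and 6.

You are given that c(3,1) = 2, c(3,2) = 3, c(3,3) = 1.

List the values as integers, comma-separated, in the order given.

[4] T[4,1]:3*2+0=6 · T[4,2]:3*3+2=11 · T[4,3]:3*1+3=6 · T[4,4]:3*0+1=1
[5] T[5,2]:4*11+6=50 · T[5,3]:4*6+11=35 · T[5,4]:4*1+6=10 · T[5,5]:4*0+1=1
[6] T[6,3]:5*35+50=225 · T[6,4]:5*10+35=85 · T[6,5]:5*1+10=15 · T[6,6]:5*0+1=1
[7] T[7,4]:6*85+225=735 · T[7,5]:6*15+85=175 · T[7,6]:6*1+15=21
Read c(7,4) = 735, c(7,5) = 175, c(7,6) = 21.

735, 175, 21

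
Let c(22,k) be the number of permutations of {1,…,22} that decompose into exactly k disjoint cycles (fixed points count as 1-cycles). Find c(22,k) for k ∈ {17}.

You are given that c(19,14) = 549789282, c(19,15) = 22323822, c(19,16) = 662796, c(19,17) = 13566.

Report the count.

row 20: T[20][15]=19·22323822+549789282=973941900  T[20][16]=19·662796+22323822=34916946  T[20][17]=19·13566+662796=920550
row 21: T[21][16]=20·34916946+973941900=1672280820  T[21][17]=20·920550+34916946=53327946
row 22: T[22][17]=21·53327946+1672280820=2792167686
Read c(22,17) = 2792167686.

2792167686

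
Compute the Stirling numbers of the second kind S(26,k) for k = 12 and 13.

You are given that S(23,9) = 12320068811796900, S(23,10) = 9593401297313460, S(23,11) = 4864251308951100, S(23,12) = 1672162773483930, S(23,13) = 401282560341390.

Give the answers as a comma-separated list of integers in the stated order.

r24: T_24,10=10×9593401297313460+12320068811796900=108254081784931500; T_24,11=11×4864251308951100+9593401297313460=63100165695775560; T_24,12=12×1672162773483930+4864251308951100=24930204590758260; T_24,13=13×401282560341390+1672162773483930=6888836057922000
r25: T_25,11=11×63100165695775560+108254081784931500=802355904438462660; T_25,12=12×24930204590758260+63100165695775560=362262620784874680; T_25,13=13×6888836057922000+24930204590758260=114485073343744260
r26: T_26,12=12×362262620784874680+802355904438462660=5149507353856958820; T_26,13=13×114485073343744260+362262620784874680=1850568574253550060
Read S(26,12) = 5149507353856958820, S(26,13) = 1850568574253550060.

5149507353856958820, 1850568574253550060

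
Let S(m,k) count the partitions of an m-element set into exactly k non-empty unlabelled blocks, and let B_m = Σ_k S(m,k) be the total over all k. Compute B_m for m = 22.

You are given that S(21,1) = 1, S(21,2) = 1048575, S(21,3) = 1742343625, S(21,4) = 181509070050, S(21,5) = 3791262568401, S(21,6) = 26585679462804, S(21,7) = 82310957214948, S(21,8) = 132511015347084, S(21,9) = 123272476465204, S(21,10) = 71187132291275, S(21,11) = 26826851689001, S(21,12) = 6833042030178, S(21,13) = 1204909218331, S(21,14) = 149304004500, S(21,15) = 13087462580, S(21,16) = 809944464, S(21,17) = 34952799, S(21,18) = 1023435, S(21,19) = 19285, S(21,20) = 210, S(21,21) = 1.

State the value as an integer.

4506715738447323

row 22: T[22][1]=1·1+0=1  T[22][2]=2·1048575+1=2097151  T[22][3]=3·1742343625+1048575=5228079450  T[22][4]=4·181509070050+1742343625=727778623825  T[22][5]=5·3791262568401+181509070050=19137821912055  T[22][6]=6·26585679462804+3791262568401=163305339345225  T[22][7]=7·82310957214948+26585679462804=602762379967440  T[22][8]=8·132511015347084+82310957214948=1142399079991620  T[22][9]=9·123272476465204+132511015347084=1241963303533920  T[22][10]=10·71187132291275+123272476465204=835143799377954  T[22][11]=11·26826851689001+71187132291275=366282500870286  T[22][12]=12·6833042030178+26826851689001=108823356051137  T[22][13]=13·1204909218331+6833042030178=22496861868481  T[22][14]=14·149304004500+1204909218331=3295165281331  T[22][15]=15·13087462580+149304004500=345615943200  T[22][16]=16·809944464+13087462580=26046574004  T[22][17]=17·34952799+809944464=1404142047  T[22][18]=18·1023435+34952799=53374629  T[22][19]=19·19285+1023435=1389850  T[22][20]=20·210+19285=23485  T[22][21]=21·1+210=231  T[22][22]=22·0+1=1
B_22 = ΣS(22,k) = 1+2097151+5228079450+727778623825+19137821912055+163305339345225+602762379967440+1142399079991620+1241963303533920+835143799377954+366282500870286+108823356051137+22496861868481+3295165281331+345615943200+26046574004+1404142047+53374629+1389850+23485+231+1 = 4506715738447323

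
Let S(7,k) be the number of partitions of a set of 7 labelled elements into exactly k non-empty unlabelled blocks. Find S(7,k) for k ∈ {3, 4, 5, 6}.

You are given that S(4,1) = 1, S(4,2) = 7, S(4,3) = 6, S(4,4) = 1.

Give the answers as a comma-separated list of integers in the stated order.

[5] T[5,1]:1*1+0=1 · T[5,2]:2*7+1=15 · T[5,3]:3*6+7=25 · T[5,4]:4*1+6=10 · T[5,5]:5*0+1=1
[6] T[6,2]:2*15+1=31 · T[6,3]:3*25+15=90 · T[6,4]:4*10+25=65 · T[6,5]:5*1+10=15 · T[6,6]:6*0+1=1
[7] T[7,3]:3*90+31=301 · T[7,4]:4*65+90=350 · T[7,5]:5*15+65=140 · T[7,6]:6*1+15=21
Read S(7,3) = 301, S(7,4) = 350, S(7,5) = 140, S(7,6) = 21.

301, 350, 140, 21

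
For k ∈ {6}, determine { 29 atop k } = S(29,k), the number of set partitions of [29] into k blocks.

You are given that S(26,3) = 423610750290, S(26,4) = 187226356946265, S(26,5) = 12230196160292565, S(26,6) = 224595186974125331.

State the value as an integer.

i=27: T(27,4)=423610750290+4·187226356946265=749329038535350 | T(27,5)=187226356946265+5·12230196160292565=61338207158409090 | T(27,6)=12230196160292565+6·224595186974125331=1359801318005044551
i=28: T(28,5)=749329038535350+5·61338207158409090=307440364830580800 | T(28,6)=61338207158409090+6·1359801318005044551=8220146115188676396
i=29: T(29,6)=307440364830580800+6·8220146115188676396=49628317055962639176
Read S(29,6) = 49628317055962639176.

49628317055962639176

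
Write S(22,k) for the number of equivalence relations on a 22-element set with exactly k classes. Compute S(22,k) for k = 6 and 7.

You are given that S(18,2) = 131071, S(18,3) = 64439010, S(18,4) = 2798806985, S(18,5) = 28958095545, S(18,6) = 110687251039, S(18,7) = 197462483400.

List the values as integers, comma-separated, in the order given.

@19  (19,3):64439010·3+131071→193448101, (19,4):2798806985·4+64439010→11259666950, (19,5):28958095545·5+2798806985→147589284710, (19,6):110687251039·6+28958095545→693081601779, (19,7):197462483400·7+110687251039→1492924634839
@20  (20,4):11259666950·4+193448101→45232115901, (20,5):147589284710·5+11259666950→749206090500, (20,6):693081601779·6+147589284710→4306078895384, (20,7):1492924634839·7+693081601779→11143554045652
@21  (21,5):749206090500·5+45232115901→3791262568401, (21,6):4306078895384·6+749206090500→26585679462804, (21,7):11143554045652·7+4306078895384→82310957214948
@22  (22,6):26585679462804·6+3791262568401→163305339345225, (22,7):82310957214948·7+26585679462804→602762379967440
Read S(22,6) = 163305339345225, S(22,7) = 602762379967440.

163305339345225, 602762379967440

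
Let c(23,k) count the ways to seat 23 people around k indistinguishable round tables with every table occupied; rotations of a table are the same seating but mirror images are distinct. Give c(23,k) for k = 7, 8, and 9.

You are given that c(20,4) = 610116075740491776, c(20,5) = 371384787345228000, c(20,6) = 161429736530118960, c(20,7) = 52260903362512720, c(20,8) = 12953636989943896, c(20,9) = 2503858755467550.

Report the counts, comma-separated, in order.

720308216440924653696, 199321978221066137360, 43714229649594412832

@21  (21,5):371384787345228000·20+610116075740491776→8037811822645051776, (21,6):161429736530118960·20+371384787345228000→3599979517947607200, (21,7):52260903362512720·20+161429736530118960→1206647803780373360, (21,8):12953636989943896·20+52260903362512720→311333643161390640, (21,9):2503858755467550·20+12953636989943896→63030812099294896
@22  (22,6):3599979517947607200·21+8037811822645051776→83637381699544802976, (22,7):1206647803780373360·21+3599979517947607200→28939583397335447760, (22,8):311333643161390640·21+1206647803780373360→7744654310169576800, (22,9):63030812099294896·21+311333643161390640→1634980697246583456
@23  (23,7):28939583397335447760·22+83637381699544802976→720308216440924653696, (23,8):7744654310169576800·22+28939583397335447760→199321978221066137360, (23,9):1634980697246583456·22+7744654310169576800→43714229649594412832
Read c(23,7) = 720308216440924653696, c(23,8) = 199321978221066137360, c(23,9) = 43714229649594412832.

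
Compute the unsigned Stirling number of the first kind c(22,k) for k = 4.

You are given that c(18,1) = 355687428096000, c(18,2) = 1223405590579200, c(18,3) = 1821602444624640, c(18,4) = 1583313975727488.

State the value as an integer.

284093315901811468800

row 19: T[19][1]=18·355687428096000+0=6402373705728000  T[19][2]=18·1223405590579200+355687428096000=22376988058521600  T[19][3]=18·1821602444624640+1223405590579200=34012249593822720  T[19][4]=18·1583313975727488+1821602444624640=30321254007719424
row 20: T[20][2]=19·22376988058521600+6402373705728000=431565146817638400  T[20][3]=19·34012249593822720+22376988058521600=668609730341153280  T[20][4]=19·30321254007719424+34012249593822720=610116075740491776
row 21: T[21][3]=20·668609730341153280+431565146817638400=13803759753640704000  T[21][4]=20·610116075740491776+668609730341153280=12870931245150988800
row 22: T[22][4]=21·12870931245150988800+13803759753640704000=284093315901811468800
Read c(22,4) = 284093315901811468800.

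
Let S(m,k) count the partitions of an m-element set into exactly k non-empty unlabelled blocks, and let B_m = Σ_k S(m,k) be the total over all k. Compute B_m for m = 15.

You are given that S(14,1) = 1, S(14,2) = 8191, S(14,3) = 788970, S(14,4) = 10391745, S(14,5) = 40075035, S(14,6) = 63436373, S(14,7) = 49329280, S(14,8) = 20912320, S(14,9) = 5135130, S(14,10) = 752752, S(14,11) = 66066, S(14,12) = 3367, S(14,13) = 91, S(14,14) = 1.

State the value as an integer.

1382958545

@15  (15,1):1·1+0→1, (15,2):8191·2+1→16383, (15,3):788970·3+8191→2375101, (15,4):10391745·4+788970→42355950, (15,5):40075035·5+10391745→210766920, (15,6):63436373·6+40075035→420693273, (15,7):49329280·7+63436373→408741333, (15,8):20912320·8+49329280→216627840, (15,9):5135130·9+20912320→67128490, (15,10):752752·10+5135130→12662650, (15,11):66066·11+752752→1479478, (15,12):3367·12+66066→106470, (15,13):91·13+3367→4550, (15,14):1·14+91→105, (15,15):0·15+1→1
B_15 = ΣS(15,k) = 1+16383+2375101+42355950+210766920+420693273+408741333+216627840+67128490+12662650+1479478+106470+4550+105+1 = 1382958545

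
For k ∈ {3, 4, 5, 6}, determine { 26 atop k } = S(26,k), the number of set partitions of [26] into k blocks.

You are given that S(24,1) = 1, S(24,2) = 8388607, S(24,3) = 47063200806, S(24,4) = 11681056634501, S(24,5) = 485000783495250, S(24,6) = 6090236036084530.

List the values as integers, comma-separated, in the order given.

@25  (25,2):8388607·2+1→16777215, (25,3):47063200806·3+8388607→141197991025, (25,4):11681056634501·4+47063200806→46771289738810, (25,5):485000783495250·5+11681056634501→2436684974110751, (25,6):6090236036084530·6+485000783495250→37026417000002430
@26  (26,3):141197991025·3+16777215→423610750290, (26,4):46771289738810·4+141197991025→187226356946265, (26,5):2436684974110751·5+46771289738810→12230196160292565, (26,6):37026417000002430·6+2436684974110751→224595186974125331
Read S(26,3) = 423610750290, S(26,4) = 187226356946265, S(26,5) = 12230196160292565, S(26,6) = 224595186974125331.

423610750290, 187226356946265, 12230196160292565, 224595186974125331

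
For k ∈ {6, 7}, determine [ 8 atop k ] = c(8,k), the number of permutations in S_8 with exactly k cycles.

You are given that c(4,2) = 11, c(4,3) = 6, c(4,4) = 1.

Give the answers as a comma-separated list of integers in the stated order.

@5  (5,3):6·4+11→35, (5,4):1·4+6→10, (5,5):0·4+1→1
@6  (6,4):10·5+35→85, (6,5):1·5+10→15, (6,6):0·5+1→1
@7  (7,5):15·6+85→175, (7,6):1·6+15→21, (7,7):0·6+1→1
@8  (8,6):21·7+175→322, (8,7):1·7+21→28
Read c(8,6) = 322, c(8,7) = 28.

322, 28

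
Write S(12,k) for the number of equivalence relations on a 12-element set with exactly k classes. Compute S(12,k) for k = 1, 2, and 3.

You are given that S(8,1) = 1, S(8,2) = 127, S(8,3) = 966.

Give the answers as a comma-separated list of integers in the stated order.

i=9: T(9,1)=0+1·1=1 | T(9,2)=1+2·127=255 | T(9,3)=127+3·966=3025
i=10: T(10,1)=0+1·1=1 | T(10,2)=1+2·255=511 | T(10,3)=255+3·3025=9330
i=11: T(11,1)=0+1·1=1 | T(11,2)=1+2·511=1023 | T(11,3)=511+3·9330=28501
i=12: T(12,1)=0+1·1=1 | T(12,2)=1+2·1023=2047 | T(12,3)=1023+3·28501=86526
Read S(12,1) = 1, S(12,2) = 2047, S(12,3) = 86526.

1, 2047, 86526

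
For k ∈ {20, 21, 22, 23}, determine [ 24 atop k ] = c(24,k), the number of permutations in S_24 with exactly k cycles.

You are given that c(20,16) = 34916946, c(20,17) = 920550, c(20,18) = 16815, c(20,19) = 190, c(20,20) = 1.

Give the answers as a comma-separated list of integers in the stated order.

168423871, 2932776, 35926, 276

i=21: T(21,17)=34916946+20·920550=53327946 | T(21,18)=920550+20·16815=1256850 | T(21,19)=16815+20·190=20615 | T(21,20)=190+20·1=210 | T(21,21)=1+20·0=1
i=22: T(22,18)=53327946+21·1256850=79721796 | T(22,19)=1256850+21·20615=1689765 | T(22,20)=20615+21·210=25025 | T(22,21)=210+21·1=231 | T(22,22)=1+21·0=1
i=23: T(23,19)=79721796+22·1689765=116896626 | T(23,20)=1689765+22·25025=2240315 | T(23,21)=25025+22·231=30107 | T(23,22)=231+22·1=253 | T(23,23)=1+22·0=1
i=24: T(24,20)=116896626+23·2240315=168423871 | T(24,21)=2240315+23·30107=2932776 | T(24,22)=30107+23·253=35926 | T(24,23)=253+23·1=276
Read c(24,20) = 168423871, c(24,21) = 2932776, c(24,22) = 35926, c(24,23) = 276.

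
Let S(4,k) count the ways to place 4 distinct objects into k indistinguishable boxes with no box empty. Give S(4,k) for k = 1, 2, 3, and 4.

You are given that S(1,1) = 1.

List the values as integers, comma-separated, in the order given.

@2  (2,1):1·1+0→1, (2,2):0·2+1→1
@3  (3,1):1·1+0→1, (3,2):1·2+1→3, (3,3):0·3+1→1
@4  (4,1):1·1+0→1, (4,2):3·2+1→7, (4,3):1·3+3→6, (4,4):0·4+1→1
Read S(4,1) = 1, S(4,2) = 7, S(4,3) = 6, S(4,4) = 1.

1, 7, 6, 1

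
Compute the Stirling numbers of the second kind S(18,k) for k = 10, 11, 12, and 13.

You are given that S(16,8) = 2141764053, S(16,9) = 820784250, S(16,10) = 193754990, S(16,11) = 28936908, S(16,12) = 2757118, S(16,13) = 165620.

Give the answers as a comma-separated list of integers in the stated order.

37112163803, 8391004908, 1256328866, 125854638

i=17: T(17,9)=2141764053+9·820784250=9528822303 | T(17,10)=820784250+10·193754990=2758334150 | T(17,11)=193754990+11·28936908=512060978 | T(17,12)=28936908+12·2757118=62022324 | T(17,13)=2757118+13·165620=4910178
i=18: T(18,10)=9528822303+10·2758334150=37112163803 | T(18,11)=2758334150+11·512060978=8391004908 | T(18,12)=512060978+12·62022324=1256328866 | T(18,13)=62022324+13·4910178=125854638
Read S(18,10) = 37112163803, S(18,11) = 8391004908, S(18,12) = 1256328866, S(18,13) = 125854638.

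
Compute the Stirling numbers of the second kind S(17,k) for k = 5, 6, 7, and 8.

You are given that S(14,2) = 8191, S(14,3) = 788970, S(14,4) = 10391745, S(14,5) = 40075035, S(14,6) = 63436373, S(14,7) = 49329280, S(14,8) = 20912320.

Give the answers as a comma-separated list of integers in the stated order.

5652751651, 17505749898, 25708104786, 20415995028

[15] T[15,3]:3*788970+8191=2375101 · T[15,4]:4*10391745+788970=42355950 · T[15,5]:5*40075035+10391745=210766920 · T[15,6]:6*63436373+40075035=420693273 · T[15,7]:7*49329280+63436373=408741333 · T[15,8]:8*20912320+49329280=216627840
[16] T[16,4]:4*42355950+2375101=171798901 · T[16,5]:5*210766920+42355950=1096190550 · T[16,6]:6*420693273+210766920=2734926558 · T[16,7]:7*408741333+420693273=3281882604 · T[16,8]:8*216627840+408741333=2141764053
[17] T[17,5]:5*1096190550+171798901=5652751651 · T[17,6]:6*2734926558+1096190550=17505749898 · T[17,7]:7*3281882604+2734926558=25708104786 · T[17,8]:8*2141764053+3281882604=20415995028
Read S(17,5) = 5652751651, S(17,6) = 17505749898, S(17,7) = 25708104786, S(17,8) = 20415995028.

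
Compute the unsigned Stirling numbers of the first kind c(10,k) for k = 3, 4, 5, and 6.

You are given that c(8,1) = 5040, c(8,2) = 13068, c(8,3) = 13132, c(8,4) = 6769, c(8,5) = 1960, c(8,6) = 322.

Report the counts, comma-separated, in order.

1172700, 723680, 269325, 63273

r9: T_9,2=8×13068+5040=109584; T_9,3=8×13132+13068=118124; T_9,4=8×6769+13132=67284; T_9,5=8×1960+6769=22449; T_9,6=8×322+1960=4536
r10: T_10,3=9×118124+109584=1172700; T_10,4=9×67284+118124=723680; T_10,5=9×22449+67284=269325; T_10,6=9×4536+22449=63273
Read c(10,3) = 1172700, c(10,4) = 723680, c(10,5) = 269325, c(10,6) = 63273.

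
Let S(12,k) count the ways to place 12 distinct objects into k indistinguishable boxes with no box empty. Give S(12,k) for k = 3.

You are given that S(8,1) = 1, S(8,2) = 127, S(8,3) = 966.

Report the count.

r9: T_9,1=1×1+0=1; T_9,2=2×127+1=255; T_9,3=3×966+127=3025
r10: T_10,1=1×1+0=1; T_10,2=2×255+1=511; T_10,3=3×3025+255=9330
r11: T_11,2=2×511+1=1023; T_11,3=3×9330+511=28501
r12: T_12,3=3×28501+1023=86526
Read S(12,3) = 86526.

86526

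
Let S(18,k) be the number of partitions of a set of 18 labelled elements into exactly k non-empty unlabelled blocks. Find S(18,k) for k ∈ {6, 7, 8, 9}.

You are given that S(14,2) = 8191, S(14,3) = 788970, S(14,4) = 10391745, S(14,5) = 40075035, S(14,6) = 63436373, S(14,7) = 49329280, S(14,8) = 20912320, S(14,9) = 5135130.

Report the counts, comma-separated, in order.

r15: T_15,3=3×788970+8191=2375101; T_15,4=4×10391745+788970=42355950; T_15,5=5×40075035+10391745=210766920; T_15,6=6×63436373+40075035=420693273; T_15,7=7×49329280+63436373=408741333; T_15,8=8×20912320+49329280=216627840; T_15,9=9×5135130+20912320=67128490
r16: T_16,4=4×42355950+2375101=171798901; T_16,5=5×210766920+42355950=1096190550; T_16,6=6×420693273+210766920=2734926558; T_16,7=7×408741333+420693273=3281882604; T_16,8=8×216627840+408741333=2141764053; T_16,9=9×67128490+216627840=820784250
r17: T_17,5=5×1096190550+171798901=5652751651; T_17,6=6×2734926558+1096190550=17505749898; T_17,7=7×3281882604+2734926558=25708104786; T_17,8=8×2141764053+3281882604=20415995028; T_17,9=9×820784250+2141764053=9528822303
r18: T_18,6=6×17505749898+5652751651=110687251039; T_18,7=7×25708104786+17505749898=197462483400; T_18,8=8×20415995028+25708104786=189036065010; T_18,9=9×9528822303+20415995028=106175395755
Read S(18,6) = 110687251039, S(18,7) = 197462483400, S(18,8) = 189036065010, S(18,9) = 106175395755.

110687251039, 197462483400, 189036065010, 106175395755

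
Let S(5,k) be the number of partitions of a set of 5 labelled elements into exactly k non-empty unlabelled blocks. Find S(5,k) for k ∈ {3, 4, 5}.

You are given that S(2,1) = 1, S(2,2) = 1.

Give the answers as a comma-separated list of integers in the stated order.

25, 10, 1

@3  (3,1):1·1+0→1, (3,2):1·2+1→3, (3,3):0·3+1→1
@4  (4,2):3·2+1→7, (4,3):1·3+3→6, (4,4):0·4+1→1
@5  (5,3):6·3+7→25, (5,4):1·4+6→10, (5,5):0·5+1→1
Read S(5,3) = 25, S(5,4) = 10, S(5,5) = 1.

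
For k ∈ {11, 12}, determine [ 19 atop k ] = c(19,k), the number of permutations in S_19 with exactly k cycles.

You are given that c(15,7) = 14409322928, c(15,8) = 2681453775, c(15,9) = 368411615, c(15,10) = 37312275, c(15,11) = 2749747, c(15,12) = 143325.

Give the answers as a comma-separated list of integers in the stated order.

1661573386473, 147560703732

[16] T[16,8]:15*2681453775+14409322928=54631129553 · T[16,9]:15*368411615+2681453775=8207628000 · T[16,10]:15*37312275+368411615=928095740 · T[16,11]:15*2749747+37312275=78558480 · T[16,12]:15*143325+2749747=4899622
[17] T[17,9]:16*8207628000+54631129553=185953177553 · T[17,10]:16*928095740+8207628000=23057159840 · T[17,11]:16*78558480+928095740=2185031420 · T[17,12]:16*4899622+78558480=156952432
[18] T[18,10]:17*23057159840+185953177553=577924894833 · T[18,11]:17*2185031420+23057159840=60202693980 · T[18,12]:17*156952432+2185031420=4853222764
[19] T[19,11]:18*60202693980+577924894833=1661573386473 · T[19,12]:18*4853222764+60202693980=147560703732
Read c(19,11) = 1661573386473, c(19,12) = 147560703732.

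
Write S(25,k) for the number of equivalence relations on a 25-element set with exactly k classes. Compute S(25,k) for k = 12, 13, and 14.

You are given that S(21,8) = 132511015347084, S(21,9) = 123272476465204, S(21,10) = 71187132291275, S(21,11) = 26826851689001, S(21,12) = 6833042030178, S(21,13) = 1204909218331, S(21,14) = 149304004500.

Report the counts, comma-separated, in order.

362262620784874680, 114485073343744260, 25958110360896000

[22] T[22,9]:9*123272476465204+132511015347084=1241963303533920 · T[22,10]:10*71187132291275+123272476465204=835143799377954 · T[22,11]:11*26826851689001+71187132291275=366282500870286 · T[22,12]:12*6833042030178+26826851689001=108823356051137 · T[22,13]:13*1204909218331+6833042030178=22496861868481 · T[22,14]:14*149304004500+1204909218331=3295165281331
[23] T[23,10]:10*835143799377954+1241963303533920=9593401297313460 · T[23,11]:11*366282500870286+835143799377954=4864251308951100 · T[23,12]:12*108823356051137+366282500870286=1672162773483930 · T[23,13]:13*22496861868481+108823356051137=401282560341390 · T[23,14]:14*3295165281331+22496861868481=68629175807115
[24] T[24,11]:11*4864251308951100+9593401297313460=63100165695775560 · T[24,12]:12*1672162773483930+4864251308951100=24930204590758260 · T[24,13]:13*401282560341390+1672162773483930=6888836057922000 · T[24,14]:14*68629175807115+401282560341390=1362091021641000
[25] T[25,12]:12*24930204590758260+63100165695775560=362262620784874680 · T[25,13]:13*6888836057922000+24930204590758260=114485073343744260 · T[25,14]:14*1362091021641000+6888836057922000=25958110360896000
Read S(25,12) = 362262620784874680, S(25,13) = 114485073343744260, S(25,14) = 25958110360896000.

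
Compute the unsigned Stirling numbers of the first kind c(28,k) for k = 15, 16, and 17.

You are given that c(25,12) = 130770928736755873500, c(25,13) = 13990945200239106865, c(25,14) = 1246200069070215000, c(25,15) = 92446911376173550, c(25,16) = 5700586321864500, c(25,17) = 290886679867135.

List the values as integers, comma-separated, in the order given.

i=26: T(26,13)=130770928736755873500+25·13990945200239106865=480544558742733545125 | T(26,14)=13990945200239106865+25·1246200069070215000=45145946926994481865 | T(26,15)=1246200069070215000+25·92446911376173550=3557372853474553750 | T(26,16)=92446911376173550+25·5700586321864500=234961569422786050 | T(26,17)=5700586321864500+25·290886679867135=12972753318542875
i=27: T(27,14)=480544558742733545125+26·45145946926994481865=1654339178844590073615 | T(27,15)=45145946926994481865+26·3557372853474553750=137637641117332879365 | T(27,16)=3557372853474553750+26·234961569422786050=9666373658466991050 | T(27,17)=234961569422786050+26·12972753318542875=572253155704900800
i=28: T(28,15)=1654339178844590073615+27·137637641117332879365=5370555489012577816470 | T(28,16)=137637641117332879365+27·9666373658466991050=398629729895941637715 | T(28,17)=9666373658466991050+27·572253155704900800=25117208862499312650
Read c(28,15) = 5370555489012577816470, c(28,16) = 398629729895941637715, c(28,17) = 25117208862499312650.

5370555489012577816470, 398629729895941637715, 25117208862499312650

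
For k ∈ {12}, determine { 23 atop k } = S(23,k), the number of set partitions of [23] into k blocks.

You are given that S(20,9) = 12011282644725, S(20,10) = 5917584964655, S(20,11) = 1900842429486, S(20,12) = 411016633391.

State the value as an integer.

row 21: T[21][10]=10·5917584964655+12011282644725=71187132291275  T[21][11]=11·1900842429486+5917584964655=26826851689001  T[21][12]=12·411016633391+1900842429486=6833042030178
row 22: T[22][11]=11·26826851689001+71187132291275=366282500870286  T[22][12]=12·6833042030178+26826851689001=108823356051137
row 23: T[23][12]=12·108823356051137+366282500870286=1672162773483930
Read S(23,12) = 1672162773483930.

1672162773483930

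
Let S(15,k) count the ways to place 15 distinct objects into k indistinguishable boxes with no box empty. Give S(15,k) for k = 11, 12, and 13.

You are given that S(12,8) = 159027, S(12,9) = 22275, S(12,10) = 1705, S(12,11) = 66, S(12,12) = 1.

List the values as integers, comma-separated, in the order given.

1479478, 106470, 4550

row 13: T[13][9]=9·22275+159027=359502  T[13][10]=10·1705+22275=39325  T[13][11]=11·66+1705=2431  T[13][12]=12·1+66=78  T[13][13]=13·0+1=1
row 14: T[14][10]=10·39325+359502=752752  T[14][11]=11·2431+39325=66066  T[14][12]=12·78+2431=3367  T[14][13]=13·1+78=91
row 15: T[15][11]=11·66066+752752=1479478  T[15][12]=12·3367+66066=106470  T[15][13]=13·91+3367=4550
Read S(15,11) = 1479478, S(15,12) = 106470, S(15,13) = 4550.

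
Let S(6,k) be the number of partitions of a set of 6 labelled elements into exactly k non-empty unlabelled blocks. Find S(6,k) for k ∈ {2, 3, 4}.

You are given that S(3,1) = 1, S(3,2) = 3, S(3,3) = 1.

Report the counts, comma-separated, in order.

31, 90, 65

@4  (4,1):1·1+0→1, (4,2):3·2+1→7, (4,3):1·3+3→6, (4,4):0·4+1→1
@5  (5,1):1·1+0→1, (5,2):7·2+1→15, (5,3):6·3+7→25, (5,4):1·4+6→10
@6  (6,2):15·2+1→31, (6,3):25·3+15→90, (6,4):10·4+25→65
Read S(6,2) = 31, S(6,3) = 90, S(6,4) = 65.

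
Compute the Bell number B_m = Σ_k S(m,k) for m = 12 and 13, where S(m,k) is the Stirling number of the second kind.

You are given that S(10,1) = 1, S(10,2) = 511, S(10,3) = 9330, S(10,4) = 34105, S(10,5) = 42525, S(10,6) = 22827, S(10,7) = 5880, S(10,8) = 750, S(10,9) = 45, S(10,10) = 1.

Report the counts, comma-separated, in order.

4213597, 27644437

r11: T_11,1=1×1+0=1; T_11,2=2×511+1=1023; T_11,3=3×9330+511=28501; T_11,4=4×34105+9330=145750; T_11,5=5×42525+34105=246730; T_11,6=6×22827+42525=179487; T_11,7=7×5880+22827=63987; T_11,8=8×750+5880=11880; T_11,9=9×45+750=1155; T_11,10=10×1+45=55; T_11,11=11×0+1=1
r12: T_12,1=1×1+0=1; T_12,2=2×1023+1=2047; T_12,3=3×28501+1023=86526; T_12,4=4×145750+28501=611501; T_12,5=5×246730+145750=1379400; T_12,6=6×179487+246730=1323652; T_12,7=7×63987+179487=627396; T_12,8=8×11880+63987=159027; T_12,9=9×1155+11880=22275; T_12,10=10×55+1155=1705; T_12,11=11×1+55=66; T_12,12=12×0+1=1
r13: T_13,1=1×1+0=1; T_13,2=2×2047+1=4095; T_13,3=3×86526+2047=261625; T_13,4=4×611501+86526=2532530; T_13,5=5×1379400+611501=7508501; T_13,6=6×1323652+1379400=9321312; T_13,7=7×627396+1323652=5715424; T_13,8=8×159027+627396=1899612; T_13,9=9×22275+159027=359502; T_13,10=10×1705+22275=39325; T_13,11=11×66+1705=2431; T_13,12=12×1+66=78; T_13,13=13×0+1=1
B_12 = ΣS(12,k) = 1+2047+86526+611501+1379400+1323652+627396+159027+22275+1705+66+1 = 4213597
B_13 = ΣS(13,k) = 1+4095+261625+2532530+7508501+9321312+5715424+1899612+359502+39325+2431+78+1 = 27644437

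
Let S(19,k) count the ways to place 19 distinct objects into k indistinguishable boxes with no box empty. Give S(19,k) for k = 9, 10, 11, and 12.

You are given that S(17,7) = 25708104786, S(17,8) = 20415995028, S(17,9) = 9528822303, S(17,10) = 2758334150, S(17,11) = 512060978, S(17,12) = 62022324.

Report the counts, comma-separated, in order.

[18] T[18,8]:8*20415995028+25708104786=189036065010 · T[18,9]:9*9528822303+20415995028=106175395755 · T[18,10]:10*2758334150+9528822303=37112163803 · T[18,11]:11*512060978+2758334150=8391004908 · T[18,12]:12*62022324+512060978=1256328866
[19] T[19,9]:9*106175395755+189036065010=1144614626805 · T[19,10]:10*37112163803+106175395755=477297033785 · T[19,11]:11*8391004908+37112163803=129413217791 · T[19,12]:12*1256328866+8391004908=23466951300
Read S(19,9) = 1144614626805, S(19,10) = 477297033785, S(19,11) = 129413217791, S(19,12) = 23466951300.

1144614626805, 477297033785, 129413217791, 23466951300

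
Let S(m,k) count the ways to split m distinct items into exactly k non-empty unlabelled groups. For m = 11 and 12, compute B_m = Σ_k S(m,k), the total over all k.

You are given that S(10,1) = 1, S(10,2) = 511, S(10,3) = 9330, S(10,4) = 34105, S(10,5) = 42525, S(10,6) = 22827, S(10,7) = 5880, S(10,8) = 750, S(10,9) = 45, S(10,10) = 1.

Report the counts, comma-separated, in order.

678570, 4213597

i=11: T(11,1)=0+1·1=1 | T(11,2)=1+2·511=1023 | T(11,3)=511+3·9330=28501 | T(11,4)=9330+4·34105=145750 | T(11,5)=34105+5·42525=246730 | T(11,6)=42525+6·22827=179487 | T(11,7)=22827+7·5880=63987 | T(11,8)=5880+8·750=11880 | T(11,9)=750+9·45=1155 | T(11,10)=45+10·1=55 | T(11,11)=1+11·0=1
i=12: T(12,1)=0+1·1=1 | T(12,2)=1+2·1023=2047 | T(12,3)=1023+3·28501=86526 | T(12,4)=28501+4·145750=611501 | T(12,5)=145750+5·246730=1379400 | T(12,6)=246730+6·179487=1323652 | T(12,7)=179487+7·63987=627396 | T(12,8)=63987+8·11880=159027 | T(12,9)=11880+9·1155=22275 | T(12,10)=1155+10·55=1705 | T(12,11)=55+11·1=66 | T(12,12)=1+12·0=1
B_11 = ΣS(11,k) = 1+1023+28501+145750+246730+179487+63987+11880+1155+55+1 = 678570
B_12 = ΣS(12,k) = 1+2047+86526+611501+1379400+1323652+627396+159027+22275+1705+66+1 = 4213597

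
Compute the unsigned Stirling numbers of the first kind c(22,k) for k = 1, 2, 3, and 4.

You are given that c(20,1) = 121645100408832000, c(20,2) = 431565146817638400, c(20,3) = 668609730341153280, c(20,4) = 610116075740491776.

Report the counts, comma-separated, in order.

i=21: T(21,1)=0+20·121645100408832000=2432902008176640000 | T(21,2)=121645100408832000+20·431565146817638400=8752948036761600000 | T(21,3)=431565146817638400+20·668609730341153280=13803759753640704000 | T(21,4)=668609730341153280+20·610116075740491776=12870931245150988800
i=22: T(22,1)=0+21·2432902008176640000=51090942171709440000 | T(22,2)=2432902008176640000+21·8752948036761600000=186244810780170240000 | T(22,3)=8752948036761600000+21·13803759753640704000=298631902863216384000 | T(22,4)=13803759753640704000+21·12870931245150988800=284093315901811468800
Read c(22,1) = 51090942171709440000, c(22,2) = 186244810780170240000, c(22,3) = 298631902863216384000, c(22,4) = 284093315901811468800.

51090942171709440000, 186244810780170240000, 298631902863216384000, 284093315901811468800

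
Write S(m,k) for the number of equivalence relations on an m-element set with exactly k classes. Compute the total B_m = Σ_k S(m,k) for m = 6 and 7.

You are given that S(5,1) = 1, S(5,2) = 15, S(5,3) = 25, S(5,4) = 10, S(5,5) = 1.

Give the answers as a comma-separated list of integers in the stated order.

203, 877

@6  (6,1):1·1+0→1, (6,2):15·2+1→31, (6,3):25·3+15→90, (6,4):10·4+25→65, (6,5):1·5+10→15, (6,6):0·6+1→1
@7  (7,1):1·1+0→1, (7,2):31·2+1→63, (7,3):90·3+31→301, (7,4):65·4+90→350, (7,5):15·5+65→140, (7,6):1·6+15→21, (7,7):0·7+1→1
B_6 = ΣS(6,k) = 1+31+90+65+15+1 = 203
B_7 = ΣS(7,k) = 1+63+301+350+140+21+1 = 877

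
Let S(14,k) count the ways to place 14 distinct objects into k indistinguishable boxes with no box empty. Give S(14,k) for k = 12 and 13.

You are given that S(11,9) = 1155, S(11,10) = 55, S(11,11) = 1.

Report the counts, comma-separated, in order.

row 12: T[12][10]=10·55+1155=1705  T[12][11]=11·1+55=66  T[12][12]=12·0+1=1
row 13: T[13][11]=11·66+1705=2431  T[13][12]=12·1+66=78  T[13][13]=13·0+1=1
row 14: T[14][12]=12·78+2431=3367  T[14][13]=13·1+78=91
Read S(14,12) = 3367, S(14,13) = 91.

3367, 91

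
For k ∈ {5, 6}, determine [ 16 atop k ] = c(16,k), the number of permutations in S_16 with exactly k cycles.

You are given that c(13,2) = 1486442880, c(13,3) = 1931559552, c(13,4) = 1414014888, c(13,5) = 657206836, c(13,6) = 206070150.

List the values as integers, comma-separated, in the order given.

row 14: T[14][3]=13·1931559552+1486442880=26596717056  T[14][4]=13·1414014888+1931559552=20313753096  T[14][5]=13·657206836+1414014888=9957703756  T[14][6]=13·206070150+657206836=3336118786
row 15: T[15][4]=14·20313753096+26596717056=310989260400  T[15][5]=14·9957703756+20313753096=159721605680  T[15][6]=14·3336118786+9957703756=56663366760
row 16: T[16][5]=15·159721605680+310989260400=2706813345600  T[16][6]=15·56663366760+159721605680=1009672107080
Read c(16,5) = 2706813345600, c(16,6) = 1009672107080.

2706813345600, 1009672107080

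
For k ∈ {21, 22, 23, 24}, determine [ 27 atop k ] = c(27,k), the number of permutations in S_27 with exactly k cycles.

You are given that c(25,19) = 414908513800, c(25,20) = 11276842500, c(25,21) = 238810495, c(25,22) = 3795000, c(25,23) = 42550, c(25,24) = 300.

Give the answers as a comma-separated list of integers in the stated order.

1145254303050, 25922927745, 460012995, 6160050

[26] T[26,20]:25*11276842500+414908513800=696829576300 · T[26,21]:25*238810495+11276842500=17247104875 · T[26,22]:25*3795000+238810495=333685495 · T[26,23]:25*42550+3795000=4858750 · T[26,24]:25*300+42550=50050
[27] T[27,21]:26*17247104875+696829576300=1145254303050 · T[27,22]:26*333685495+17247104875=25922927745 · T[27,23]:26*4858750+333685495=460012995 · T[27,24]:26*50050+4858750=6160050
Read c(27,21) = 1145254303050, c(27,22) = 25922927745, c(27,23) = 460012995, c(27,24) = 6160050.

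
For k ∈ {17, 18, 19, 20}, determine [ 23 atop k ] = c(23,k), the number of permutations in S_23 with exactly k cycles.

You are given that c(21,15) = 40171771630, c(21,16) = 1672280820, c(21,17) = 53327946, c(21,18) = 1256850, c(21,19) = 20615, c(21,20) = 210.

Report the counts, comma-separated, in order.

136717357942, 4546047198, 116896626, 2240315

row 22: T[22][16]=21·1672280820+40171771630=75289668850  T[22][17]=21·53327946+1672280820=2792167686  T[22][18]=21·1256850+53327946=79721796  T[22][19]=21·20615+1256850=1689765  T[22][20]=21·210+20615=25025
row 23: T[23][17]=22·2792167686+75289668850=136717357942  T[23][18]=22·79721796+2792167686=4546047198  T[23][19]=22·1689765+79721796=116896626  T[23][20]=22·25025+1689765=2240315
Read c(23,17) = 136717357942, c(23,18) = 4546047198, c(23,19) = 116896626, c(23,20) = 2240315.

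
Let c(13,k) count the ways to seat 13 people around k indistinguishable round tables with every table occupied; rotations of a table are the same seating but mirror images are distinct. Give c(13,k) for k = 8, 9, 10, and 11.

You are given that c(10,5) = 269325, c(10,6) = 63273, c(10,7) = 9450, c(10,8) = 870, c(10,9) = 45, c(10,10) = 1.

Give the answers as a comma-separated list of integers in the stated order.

row 11: T[11][6]=10·63273+269325=902055  T[11][7]=10·9450+63273=157773  T[11][8]=10·870+9450=18150  T[11][9]=10·45+870=1320  T[11][10]=10·1+45=55  T[11][11]=10·0+1=1
row 12: T[12][7]=11·157773+902055=2637558  T[12][8]=11·18150+157773=357423  T[12][9]=11·1320+18150=32670  T[12][10]=11·55+1320=1925  T[12][11]=11·1+55=66
row 13: T[13][8]=12·357423+2637558=6926634  T[13][9]=12·32670+357423=749463  T[13][10]=12·1925+32670=55770  T[13][11]=12·66+1925=2717
Read c(13,8) = 6926634, c(13,9) = 749463, c(13,10) = 55770, c(13,11) = 2717.

6926634, 749463, 55770, 2717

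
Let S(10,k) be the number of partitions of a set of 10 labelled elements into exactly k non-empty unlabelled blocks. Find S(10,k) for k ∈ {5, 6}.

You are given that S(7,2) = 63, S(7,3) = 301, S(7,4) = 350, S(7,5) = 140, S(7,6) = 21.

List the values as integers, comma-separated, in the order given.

42525, 22827

[8] T[8,3]:3*301+63=966 · T[8,4]:4*350+301=1701 · T[8,5]:5*140+350=1050 · T[8,6]:6*21+140=266
[9] T[9,4]:4*1701+966=7770 · T[9,5]:5*1050+1701=6951 · T[9,6]:6*266+1050=2646
[10] T[10,5]:5*6951+7770=42525 · T[10,6]:6*2646+6951=22827
Read S(10,5) = 42525, S(10,6) = 22827.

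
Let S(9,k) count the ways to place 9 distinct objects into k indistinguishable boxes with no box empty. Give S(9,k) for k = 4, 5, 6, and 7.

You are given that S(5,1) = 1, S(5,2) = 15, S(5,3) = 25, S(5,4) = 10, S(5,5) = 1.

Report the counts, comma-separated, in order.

7770, 6951, 2646, 462

@6  (6,1):1·1+0→1, (6,2):15·2+1→31, (6,3):25·3+15→90, (6,4):10·4+25→65, (6,5):1·5+10→15, (6,6):0·6+1→1
@7  (7,2):31·2+1→63, (7,3):90·3+31→301, (7,4):65·4+90→350, (7,5):15·5+65→140, (7,6):1·6+15→21, (7,7):0·7+1→1
@8  (8,3):301·3+63→966, (8,4):350·4+301→1701, (8,5):140·5+350→1050, (8,6):21·6+140→266, (8,7):1·7+21→28
@9  (9,4):1701·4+966→7770, (9,5):1050·5+1701→6951, (9,6):266·6+1050→2646, (9,7):28·7+266→462
Read S(9,4) = 7770, S(9,5) = 6951, S(9,6) = 2646, S(9,7) = 462.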